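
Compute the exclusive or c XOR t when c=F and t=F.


Exclusive or is true when exactly one operand is true.
Substitute: c=F, t=F.
F XOR F evaluates to F.

F


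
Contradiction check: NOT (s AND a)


Truth table over {a, s}:
a | s | φ
---------
F | F | T
T | F | T
F | T | T
T | T | F
Satisfying assignment at row 1: a=F, s=F gives T.

No, it is not a contradiction.


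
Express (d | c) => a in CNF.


Step 1: Rewrite as ¬(d ∨ c) ∨ a = (¬d ∧ ¬c) ∨ a.
Step 2: Distribute ∨ over ∧.

((~d) | a) & ((~c) | a)


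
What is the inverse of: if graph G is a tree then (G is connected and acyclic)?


The inverse of (P → Q) is (¬P → ¬Q). It is equivalent to the converse, not to the original.
Here P = 'graph G is a tree' and Q = '(G is connected and acyclic)'.

If not (graph G is a tree), then not ((G is connected and acyclic)).


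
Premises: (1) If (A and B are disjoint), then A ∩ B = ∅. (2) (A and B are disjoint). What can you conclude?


Modus ponens: from (P → Q) and P, infer Q.
P = '(A and B are disjoint)' is asserted, and P → Q holds, so Q follows.

A ∩ B = ∅.


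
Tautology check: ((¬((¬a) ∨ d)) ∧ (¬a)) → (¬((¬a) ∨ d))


Build the truth table over {a, d}:
a | d | φ
---------
F | F | T
T | F | T
F | T | T
T | T | T
Every row evaluates to true.

Yes, it is a tautology.


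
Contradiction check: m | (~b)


Truth table over {b, m}:
b | m | φ
---------
False | False | True
True | False | False
False | True | True
True | True | True
Satisfying assignment at row 1: b=False, m=False gives True.

No, it is not a contradiction.


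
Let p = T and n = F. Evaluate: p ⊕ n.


Exclusive or is true when exactly one operand is true.
Substitute: p=T, n=F.
T ⊕ F evaluates to T.

T


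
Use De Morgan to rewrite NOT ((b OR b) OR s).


De Morgan: the negation of a disjunction is the conjunction of the negations.
Distribute NOT across OR, flipping it to AND, and negate each literal.

((NOT b) AND (NOT b)) AND (NOT s)


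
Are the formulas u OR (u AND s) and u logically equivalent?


Compare truth tables:
s | u | φ | ψ
-------------
F | F | F | F
T | F | F | F
F | T | T | T
T | T | T | T
The columns φ and ψ agree on every row.

Yes, they are logically equivalent.


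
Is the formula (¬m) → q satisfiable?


Search for a satisfying assignment over {m, q}.
Try m=T, q=F: the formula evaluates to T.
A satisfying assignment exists.

Satisfiable.


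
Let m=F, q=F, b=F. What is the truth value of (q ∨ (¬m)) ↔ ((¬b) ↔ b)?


Substitute m=F, q=F, b=F:
¬m = T
q ∨ (¬m) = F ∨ T = T
¬b = T
(¬b) ↔ b = T ↔ F = F
(q ∨ (¬m)) ↔ ((¬b) ↔ b) = T ↔ F = F

F


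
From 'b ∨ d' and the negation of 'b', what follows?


Disjunctive syllogism: from (P ∨ Q) and ¬P, infer Q.
One disjunct, 'b', is ruled out; the other must hold.

d


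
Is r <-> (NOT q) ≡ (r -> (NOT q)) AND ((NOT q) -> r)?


Compare truth tables:
q | r | φ | ψ
-------------
F | F | F | F
T | F | T | T
F | T | T | T
T | T | F | F
The columns φ and ψ agree on every row.

Yes, they are logically equivalent.


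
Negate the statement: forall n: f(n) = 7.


¬(forall x: φ) = exists x: ¬φ, and ¬(exists x: φ) = forall x: ¬φ.
Apply to the universal statement.

exists n: ~(f(n) = 7)


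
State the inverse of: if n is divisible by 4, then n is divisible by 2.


The inverse of (P → Q) is (¬P → ¬Q). It is equivalent to the converse, not to the original.
Here P = 'n is divisible by 4' and Q = 'n is divisible by 2'.

If not (n is divisible by 4), then not (n is divisible by 2).


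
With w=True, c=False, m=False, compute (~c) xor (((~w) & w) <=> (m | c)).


Substitute w=True, c=False, m=False:
~c = True
~w = False
(~w) & w = False & True = False
m | c = False | False = False
((~w) & w) <=> (m | c) = False <=> False = True
(~c) xor (((~w) & w) <=> (m | c)) = True xor True = False

False


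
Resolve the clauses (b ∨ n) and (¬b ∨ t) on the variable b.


The clauses contain complementary literals b and ¬b.
Resolution eliminates this pair and disjoins the remaining literals (merging duplicates).

(n ∨ t)


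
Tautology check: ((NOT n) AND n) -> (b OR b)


Build the truth table over {b, n}:
b | n | φ
---------
F | F | T
T | F | T
F | T | T
T | T | T
Every row evaluates to true.

Yes, it is a tautology.


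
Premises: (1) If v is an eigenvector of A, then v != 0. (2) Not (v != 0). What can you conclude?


Modus tollens: from (P → Q) and ¬Q, infer ¬P.
Q = 'v != 0' is denied; since P → Q, P must also fail.

Not (v is an eigenvector of A).


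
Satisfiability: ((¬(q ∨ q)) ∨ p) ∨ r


Search for a satisfying assignment over {p, q, r}.
Try p=F, q=F, r=F: the formula evaluates to T.
A satisfying assignment exists.

Satisfiable.


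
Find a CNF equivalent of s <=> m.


Step 1: Rewrite s ↔ m as (s → m) ∧ (m → s).
Step 2: Rewrite each implication as a disjunction.

((~s) | m) & ((~m) | s)


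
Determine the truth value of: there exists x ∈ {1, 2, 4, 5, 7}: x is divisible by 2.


Evaluate the predicate on each element: 1:F, 2:T, 4:T, 5:F, 7:F.
Witness x = 2 satisfies the predicate.

T


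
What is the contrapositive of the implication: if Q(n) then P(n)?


The contrapositive of (P → Q) is (¬Q → ¬P); it is logically equivalent to the original.
Here P = 'Q(n)' and Q = 'P(n)'.

If not (P(n)), then not (Q(n)).


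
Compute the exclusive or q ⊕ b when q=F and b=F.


Exclusive or is true when exactly one operand is true.
Substitute: q=F, b=F.
F ⊕ F evaluates to F.

F


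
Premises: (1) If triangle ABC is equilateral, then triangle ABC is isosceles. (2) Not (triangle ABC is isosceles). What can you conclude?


Modus tollens: from (P → Q) and ¬Q, infer ¬P.
Q = 'triangle ABC is isosceles' is denied; since P → Q, P must also fail.

Not (triangle ABC is equilateral).


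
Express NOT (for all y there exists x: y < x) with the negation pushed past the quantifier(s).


Negation flips each quantifier (∀↔∃) and negates the inner predicate.
¬(for all y there exists x: φ) = there exists y for all x: ¬φ.

there exists y for all x: NOT(y < x)


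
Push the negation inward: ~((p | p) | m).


De Morgan: the negation of a disjunction is the conjunction of the negations.
Distribute ~ across |, flipping it to &, and negate each literal.

((~p) & (~p)) & (~m)


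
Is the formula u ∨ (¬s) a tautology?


Build the truth table over {s, u}:
s | u | φ
---------
F | F | T
T | F | F
F | T | T
T | T | T
Counterexample at row 2: with s=T, u=F, the formula is F.

No, it is not a tautology.


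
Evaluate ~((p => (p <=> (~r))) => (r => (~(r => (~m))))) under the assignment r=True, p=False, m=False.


Substitute r=True, p=False, m=False:
~r = False
p <=> (~r) = False <=> False = True
p => (p <=> (~r)) = False => True = True
~m = True
r => (~m) = True => True = True
~(r => (~m)) = False
r => (~(r => (~m))) = True => False = False
(p => (p <=> (~r))) => (r => (~(r => (~m)))) = True => False = False
~((p => (p <=> (~r))) => (r => (~(r => (~m))))) = True

True


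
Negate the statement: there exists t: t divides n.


¬(for all x: φ) = there exists x: ¬φ, and ¬(there exists x: φ) = for all x: ¬φ.
Apply to the existential statement.

for all t: NOT(t divides n)


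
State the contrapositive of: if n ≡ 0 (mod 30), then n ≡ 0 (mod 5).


The contrapositive of (P → Q) is (¬Q → ¬P); it is logically equivalent to the original.
Here P = 'n ≡ 0 (mod 30)' and Q = 'n ≡ 0 (mod 5)'.

If not (n ≡ 0 (mod 5)), then not (n ≡ 0 (mod 30)).


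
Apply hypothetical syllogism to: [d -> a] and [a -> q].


Hypothetical syllogism: from (P → Q) and (Q → R), infer (P → R).
Chain the two implications through the shared middle term 'a'.

d -> q


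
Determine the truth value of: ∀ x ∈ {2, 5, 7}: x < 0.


Evaluate the predicate on each element: 2:F, 5:F, 7:F.
Counterexample x = 2 fails the predicate.

F


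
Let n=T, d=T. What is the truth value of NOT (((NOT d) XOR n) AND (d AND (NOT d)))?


Substitute n=T, d=T:
NOT d = F
(NOT d) XOR n = F XOR T = T
NOT d = F
d AND (NOT d) = T AND F = F
((NOT d) XOR n) AND (d AND (NOT d)) = T AND F = F
NOT (((NOT d) XOR n) AND (d AND (NOT d))) = T

T


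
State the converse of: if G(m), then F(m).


The converse of (P → Q) is (Q → P). It is not in general equivalent to the original.
Here P = 'G(m)' and Q = 'F(m)'.

If F(m), then G(m).


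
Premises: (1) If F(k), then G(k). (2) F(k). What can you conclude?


Modus ponens: from (P → Q) and P, infer Q.
P = 'F(k)' is asserted, and P → Q holds, so Q follows.

G(k).


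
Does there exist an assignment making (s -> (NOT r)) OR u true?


Search for a satisfying assignment over {r, s, u}.
Try r=F, s=F, u=F: the formula evaluates to T.
A satisfying assignment exists.

Satisfiable.


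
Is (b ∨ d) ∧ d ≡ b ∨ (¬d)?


Compare truth tables:
b | d | φ | ψ
-------------
F | F | F | T
T | F | F | T
F | T | T | F
T | T | T | T
They differ at row 1 (b=F, d=F): φ=F but ψ=T.

No, they are not logically equivalent.


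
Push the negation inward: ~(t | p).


De Morgan: the negation of a disjunction is the conjunction of the negations.
Distribute ~ across |, flipping it to &, and negate each literal.

(~t) & (~p)


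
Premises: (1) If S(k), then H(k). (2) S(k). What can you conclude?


Modus ponens: from (P → Q) and P, infer Q.
P = 'S(k)' is asserted, and P → Q holds, so Q follows.

H(k).


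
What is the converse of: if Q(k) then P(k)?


The converse of (P → Q) is (Q → P). It is not in general equivalent to the original.
Here P = 'Q(k)' and Q = 'P(k)'.

If P(k), then Q(k).


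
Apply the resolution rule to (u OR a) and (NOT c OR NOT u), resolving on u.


The clauses contain complementary literals u and NOTu.
Resolution eliminates this pair and disjoins the remaining literals (merging duplicates).

(a OR NOT c)


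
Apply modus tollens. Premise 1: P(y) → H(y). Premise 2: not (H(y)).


Modus tollens: from (P → Q) and ¬Q, infer ¬P.
Q = 'H(y)' is denied; since P → Q, P must also fail.

Not (P(y)).


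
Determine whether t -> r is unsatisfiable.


Truth table over {r, t}:
r | t | φ
---------
F | F | T
T | F | T
F | T | F
T | T | T
Satisfying assignment at row 1: r=F, t=F gives T.

No, it is not a contradiction.


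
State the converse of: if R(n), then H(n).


The converse of (P → Q) is (Q → P). It is not in general equivalent to the original.
Here P = 'R(n)' and Q = 'H(n)'.

If H(n), then R(n).


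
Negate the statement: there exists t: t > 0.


¬(for all x: φ) = there exists x: ¬φ, and ¬(there exists x: φ) = for all x: ¬φ.
Apply to the existential statement.

for all t: NOT(t > 0)


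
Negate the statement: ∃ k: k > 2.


¬(∀ x: φ) = ∃ x: ¬φ, and ¬(∃ x: φ) = ∀ x: ¬φ.
Apply to the existential statement.

∀ k: ¬(k > 2)


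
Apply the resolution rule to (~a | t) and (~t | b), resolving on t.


The clauses contain complementary literals t and ~t.
Resolution eliminates this pair and disjoins the remaining literals (merging duplicates).

(~a | b)


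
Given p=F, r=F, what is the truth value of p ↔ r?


Biconditional is true when both operands have the same truth value.
Substitute: p=F, r=F.
F ↔ F evaluates to T.

T


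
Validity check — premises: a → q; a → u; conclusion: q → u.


This is (no valid rule). There exist truth assignments where the premises are all true but the conclusion is false.

Invalid.


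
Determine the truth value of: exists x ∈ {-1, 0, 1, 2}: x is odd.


Evaluate the predicate on each element: -1:True, 0:False, 1:True, 2:False.
Witness x = -1 satisfies the predicate.

True


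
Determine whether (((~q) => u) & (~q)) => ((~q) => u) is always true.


Build the truth table over {q, u}:
q | u | φ
---------
False | False | True
True | False | True
False | True | True
True | True | True
Every row evaluates to true.

Yes, it is a tautology.


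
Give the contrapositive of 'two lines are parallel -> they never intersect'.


The contrapositive of (P → Q) is (¬Q → ¬P); it is logically equivalent to the original.
Here P = 'two lines are parallel' and Q = 'they never intersect'.

If not (they never intersect), then not (two lines are parallel).


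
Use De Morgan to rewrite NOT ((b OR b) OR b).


De Morgan: the negation of a disjunction is the conjunction of the negations.
Distribute NOT across OR, flipping it to AND, and negate each literal.

((NOT b) AND (NOT b)) AND (NOT b)


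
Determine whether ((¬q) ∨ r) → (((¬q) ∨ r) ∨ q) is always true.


Build the truth table over {q, r}:
q | r | φ
---------
F | F | T
T | F | T
F | T | T
T | T | T
Every row evaluates to true.

Yes, it is a tautology.


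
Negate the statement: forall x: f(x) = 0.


¬(forall x: φ) = exists x: ¬φ, and ¬(exists x: φ) = forall x: ¬φ.
Apply to the universal statement.

exists x: ~(f(x) = 0)


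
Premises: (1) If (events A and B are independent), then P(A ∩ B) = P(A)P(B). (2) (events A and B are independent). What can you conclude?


Modus ponens: from (P → Q) and P, infer Q.
P = '(events A and B are independent)' is asserted, and P → Q holds, so Q follows.

P(A ∩ B) = P(A)P(B).


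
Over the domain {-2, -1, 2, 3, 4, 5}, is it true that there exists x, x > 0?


Evaluate the predicate on each element: -2:F, -1:F, 2:T, 3:T, 4:T, 5:T.
Witness x = 2 satisfies the predicate.

T


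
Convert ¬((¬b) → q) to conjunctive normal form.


Step 1: Rewrite (¬b) → q as ¬(¬b) ∨ q.
Step 2: Negate: ¬(¬(¬b) ∨ q) = (¬b) ∧ ¬q (De Morgan + double negation).

(¬b) ∧ (¬q)


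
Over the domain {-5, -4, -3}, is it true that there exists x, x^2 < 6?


Evaluate the predicate on each element: -5:F, -4:F, -3:F.
No element satisfies the predicate.

F


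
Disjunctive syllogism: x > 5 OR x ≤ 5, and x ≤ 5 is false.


Disjunctive syllogism: from (P ∨ Q) and ¬P, infer Q.
One disjunct, 'x ≤ 5', is ruled out; the other must hold.

x > 5


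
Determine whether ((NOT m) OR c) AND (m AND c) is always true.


Build the truth table over {c, m}:
c | m | φ
---------
F | F | F
T | F | F
F | T | F
T | T | T
Counterexample at row 1: with c=F, m=F, the formula is F.

No, it is not a tautology.


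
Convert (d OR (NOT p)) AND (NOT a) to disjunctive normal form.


Step 1: Distribute ∧ over ∨: (d ∨ (¬p)) ∧ (¬a) = (d ∧ (¬a)) ∨ ((¬p) ∧ (¬a)).

(d AND (NOT a)) OR ((NOT p) AND (NOT a))


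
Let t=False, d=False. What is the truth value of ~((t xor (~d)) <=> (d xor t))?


Substitute t=False, d=False:
~d = True
t xor (~d) = False xor True = True
d xor t = False xor False = False
(t xor (~d)) <=> (d xor t) = True <=> False = False
~((t xor (~d)) <=> (d xor t)) = True

True


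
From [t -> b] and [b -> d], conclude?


Hypothetical syllogism: from (P → Q) and (Q → R), infer (P → R).
Chain the two implications through the shared middle term 'b'.

t -> d


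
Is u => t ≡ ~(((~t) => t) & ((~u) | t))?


Compare truth tables:
t | u | φ | ψ
-------------
False | False | True | True
True | False | True | False
False | True | False | True
True | True | True | False
They differ at row 2 (t=True, u=False): φ=True but ψ=False.

No, they are not logically equivalent.


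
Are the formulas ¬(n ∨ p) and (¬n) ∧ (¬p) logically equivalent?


Compare truth tables:
n | p | φ | ψ
-------------
F | F | T | T
T | F | F | F
F | T | F | F
T | T | F | F
The columns φ and ψ agree on every row.

Yes, they are logically equivalent.


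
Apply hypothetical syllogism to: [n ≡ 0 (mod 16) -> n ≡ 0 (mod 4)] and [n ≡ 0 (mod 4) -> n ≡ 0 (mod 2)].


Hypothetical syllogism: from (P → Q) and (Q → R), infer (P → R).
Chain the two implications through the shared middle term 'n ≡ 0 (mod 4)'.

n ≡ 0 (mod 16) -> n ≡ 0 (mod 2)


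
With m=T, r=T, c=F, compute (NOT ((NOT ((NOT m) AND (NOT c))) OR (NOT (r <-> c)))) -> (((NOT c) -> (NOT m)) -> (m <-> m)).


Substitute m=T, r=T, c=F:
… (earlier sub-steps elided)
r <-> c = T <-> F = F
NOT (r <-> c) = T
(NOT ((NOT m) AND (NOT c))) OR (NOT (r <-> c)) = T OR T = T
NOT ((NOT ((NOT m) AND (NOT c))) OR (NOT (r <-> c))) = F
NOT c = T
NOT m = F
(NOT c) -> (NOT m) = T -> F = F
m <-> m = T <-> T = T
((NOT c) -> (NOT m)) -> (m <-> m) = F -> T = T
(NOT ((NOT ((NOT m) AND (NOT c))) OR (NOT (r <-> c)))) -> (((NOT c) -> (NOT m)) -> (m <-> m)) = F -> T = T

T


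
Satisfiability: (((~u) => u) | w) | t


Search for a satisfying assignment over {t, u, w}.
Try t=True, u=False, w=False: the formula evaluates to True.
A satisfying assignment exists.

Satisfiable.


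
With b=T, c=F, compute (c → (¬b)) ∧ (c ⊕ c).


Substitute b=T, c=F:
¬b = F
c → (¬b) = F → F = T
c ⊕ c = F ⊕ F = F
(c → (¬b)) ∧ (c ⊕ c) = T ∧ F = F

F


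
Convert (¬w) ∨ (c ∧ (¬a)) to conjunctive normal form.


Step 1: Distribute ∨ over ∧: (¬w) ∨ (c ∧ (¬a)) = ((¬w) ∨ c) ∧ ((¬w) ∨ (¬a)).

((¬w) ∨ c) ∧ ((¬w) ∨ (¬a))


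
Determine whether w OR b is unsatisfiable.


Truth table over {b, w}:
b | w | φ
---------
F | F | F
T | F | T
F | T | T
T | T | T
Satisfying assignment at row 2: b=T, w=F gives T.

No, it is not a contradiction.


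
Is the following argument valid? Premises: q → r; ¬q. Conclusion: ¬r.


This is denying the antecedent (fallacy). There exist truth assignments where the premises are all true but the conclusion is false.

Invalid.


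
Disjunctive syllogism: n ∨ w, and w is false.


Disjunctive syllogism: from (P ∨ Q) and ¬P, infer Q.
One disjunct, 'w', is ruled out; the other must hold.

n


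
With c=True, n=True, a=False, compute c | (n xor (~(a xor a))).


Substitute c=True, n=True, a=False:
a xor a = False xor False = False
~(a xor a) = True
n xor (~(a xor a)) = True xor True = False
c | (n xor (~(a xor a))) = True | False = True

True


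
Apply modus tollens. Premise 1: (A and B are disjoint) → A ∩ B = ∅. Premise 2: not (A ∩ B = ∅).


Modus tollens: from (P → Q) and ¬Q, infer ¬P.
Q = 'A ∩ B = ∅' is denied; since P → Q, P must also fail.

Not ((A and B are disjoint)).


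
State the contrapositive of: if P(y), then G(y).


The contrapositive of (P → Q) is (¬Q → ¬P); it is logically equivalent to the original.
Here P = 'P(y)' and Q = 'G(y)'.

If not (G(y)), then not (P(y)).


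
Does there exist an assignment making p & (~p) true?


Check all 2 assignments over {p}:
p | φ
-----
False | False
True | False
No assignment makes the formula true.

Unsatisfiable.


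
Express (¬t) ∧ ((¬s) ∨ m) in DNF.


Step 1: Distribute ∧ over ∨: (¬t) ∧ ((¬s) ∨ m) = ((¬t) ∧ (¬s)) ∨ ((¬t) ∧ m).

((¬t) ∧ (¬s)) ∨ ((¬t) ∧ m)


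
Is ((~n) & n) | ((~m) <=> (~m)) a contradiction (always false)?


Truth table over {m, n}:
m | n | φ
---------
False | False | True
True | False | True
False | True | True
True | True | True
Satisfying assignment at row 1: m=False, n=False gives True.

No, it is not a contradiction.


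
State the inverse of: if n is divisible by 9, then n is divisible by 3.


The inverse of (P → Q) is (¬P → ¬Q). It is equivalent to the converse, not to the original.
Here P = 'n is divisible by 9' and Q = 'n is divisible by 3'.

If not (n is divisible by 9), then not (n is divisible by 3).


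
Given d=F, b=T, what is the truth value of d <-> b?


Biconditional is true when both operands have the same truth value.
Substitute: d=F, b=T.
F <-> T evaluates to F.

F


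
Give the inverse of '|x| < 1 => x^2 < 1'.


The inverse of (P → Q) is (¬P → ¬Q). It is equivalent to the converse, not to the original.
Here P = '|x| < 1' and Q = 'x^2 < 1'.

If not (|x| < 1), then not (x^2 < 1).


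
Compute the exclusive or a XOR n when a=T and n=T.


Exclusive or is true when exactly one operand is true.
Substitute: a=T, n=T.
T XOR T evaluates to F.

F


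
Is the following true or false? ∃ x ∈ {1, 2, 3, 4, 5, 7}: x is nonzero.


Evaluate the predicate on each element: 1:T, 2:T, 3:T, 4:T, 5:T, 7:T.
Witness x = 1 satisfies the predicate.

T


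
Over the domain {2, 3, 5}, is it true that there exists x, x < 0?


Evaluate the predicate on each element: 2:F, 3:F, 5:F.
No element satisfies the predicate.

F


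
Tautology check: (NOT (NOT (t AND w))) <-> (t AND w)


Build the truth table over {t, w}:
t | w | φ
---------
F | F | T
T | F | T
F | T | T
T | T | T
Every row evaluates to true.

Yes, it is a tautology.


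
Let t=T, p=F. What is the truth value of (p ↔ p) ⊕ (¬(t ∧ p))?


Substitute t=T, p=F:
p ↔ p = F ↔ F = T
t ∧ p = T ∧ F = F
¬(t ∧ p) = T
(p ↔ p) ⊕ (¬(t ∧ p)) = T ⊕ T = F

F


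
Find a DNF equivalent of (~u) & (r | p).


Step 1: Distribute ∧ over ∨: (¬u) ∧ (r ∨ p) = ((¬u) ∧ r) ∨ ((¬u) ∧ p).

((~u) & r) | ((~u) & p)


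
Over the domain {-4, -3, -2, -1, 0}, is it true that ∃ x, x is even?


Evaluate the predicate on each element: -4:T, -3:F, -2:T, -1:F, 0:T.
Witness x = -4 satisfies the predicate.

T


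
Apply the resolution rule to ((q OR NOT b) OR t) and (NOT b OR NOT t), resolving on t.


The clauses contain complementary literals t and NOTt.
Resolution eliminates this pair and disjoins the remaining literals (merging duplicates).

(NOT b OR q)


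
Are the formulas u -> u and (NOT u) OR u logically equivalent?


Compare truth tables:
u | φ | ψ
---------
F | T | T
T | T | T
The columns φ and ψ agree on every row.

Yes, they are logically equivalent.


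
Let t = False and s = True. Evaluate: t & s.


Conjunction is true only when both operands are true.
Substitute: t=False, s=True.
False & True evaluates to False.

False


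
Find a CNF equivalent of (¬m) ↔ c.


Step 1: Rewrite (¬m) ↔ c as ((¬m) → c) ∧ (c → (¬m)).
Step 2: Rewrite each implication as a disjunction.
Step 3: Eliminate any double negations (¬¬X = X).

(m ∨ c) ∧ ((¬c) ∨ (¬m))


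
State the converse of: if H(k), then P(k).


The converse of (P → Q) is (Q → P). It is not in general equivalent to the original.
Here P = 'H(k)' and Q = 'P(k)'.

If P(k), then H(k).


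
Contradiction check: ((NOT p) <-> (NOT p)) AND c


Truth table over {c, p}:
c | p | φ
---------
F | F | F
T | F | T
F | T | F
T | T | T
Satisfying assignment at row 2: c=T, p=F gives T.

No, it is not a contradiction.


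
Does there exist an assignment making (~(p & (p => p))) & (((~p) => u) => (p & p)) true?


Search for a satisfying assignment over {p, u}.
Try p=False, u=False: the formula evaluates to True.
A satisfying assignment exists.

Satisfiable.


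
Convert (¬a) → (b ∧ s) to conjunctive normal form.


Step 1: Rewrite (¬a) → (b ∧ s) as ¬(¬a) ∨ (b ∧ s).
Step 2: Distribute ∨ over ∧.
Step 3: Eliminate any double negations (¬¬X = X).

(a ∨ b) ∧ (a ∨ s)


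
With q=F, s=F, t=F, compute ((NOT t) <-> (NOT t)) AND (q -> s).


Substitute q=F, s=F, t=F:
NOT t = T
NOT t = T
(NOT t) <-> (NOT t) = T <-> T = T
q -> s = F -> F = T
((NOT t) <-> (NOT t)) AND (q -> s) = T AND T = T

T


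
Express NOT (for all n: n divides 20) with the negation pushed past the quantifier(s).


¬(for all x: φ) = there exists x: ¬φ, and ¬(there exists x: φ) = for all x: ¬φ.
Apply to the universal statement.

there exists n: NOT(n divides 20)


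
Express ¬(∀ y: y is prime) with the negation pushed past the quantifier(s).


¬(∀ x: φ) = ∃ x: ¬φ, and ¬(∃ x: φ) = ∀ x: ¬φ.
Apply to the universal statement.

∃ y: ¬(y is prime)


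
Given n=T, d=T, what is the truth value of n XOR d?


Exclusive or is true when exactly one operand is true.
Substitute: n=T, d=T.
T XOR T evaluates to F.

F


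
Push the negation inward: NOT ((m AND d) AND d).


De Morgan: the negation of a conjunction is the disjunction of the negations.
Distribute NOT across AND, flipping it to OR, and negate each literal.

((NOT m) OR (NOT d)) OR (NOT d)


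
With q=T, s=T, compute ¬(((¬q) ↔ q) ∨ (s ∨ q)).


Substitute q=T, s=T:
¬q = F
(¬q) ↔ q = F ↔ T = F
s ∨ q = T ∨ T = T
((¬q) ↔ q) ∨ (s ∨ q) = F ∨ T = T
¬(((¬q) ↔ q) ∨ (s ∨ q)) = F

F


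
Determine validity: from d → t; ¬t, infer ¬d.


This matches the form of modus tollens: the conclusion follows in every model of the premises.

Valid.


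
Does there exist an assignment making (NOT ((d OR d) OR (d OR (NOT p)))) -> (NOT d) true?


Search for a satisfying assignment over {d, p}.
Try d=F, p=F: the formula evaluates to T.
A satisfying assignment exists.

Satisfiable.


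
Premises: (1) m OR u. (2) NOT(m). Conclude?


Disjunctive syllogism: from (P ∨ Q) and ¬P, infer Q.
One disjunct, 'm', is ruled out; the other must hold.

u


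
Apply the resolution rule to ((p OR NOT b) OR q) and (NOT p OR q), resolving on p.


The clauses contain complementary literals p and NOTp.
Resolution eliminates this pair and disjoins the remaining literals (merging duplicates).

(NOT b OR q)


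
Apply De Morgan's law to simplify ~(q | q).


De Morgan: the negation of a disjunction is the conjunction of the negations.
Distribute ~ across |, flipping it to &, and negate each literal.

(~q) & (~q)


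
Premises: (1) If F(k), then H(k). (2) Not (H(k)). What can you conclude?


Modus tollens: from (P → Q) and ¬Q, infer ¬P.
Q = 'H(k)' is denied; since P → Q, P must also fail.

Not (F(k)).


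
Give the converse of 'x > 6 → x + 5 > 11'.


The converse of (P → Q) is (Q → P). It is not in general equivalent to the original.
Here P = 'x > 6' and Q = 'x + 5 > 11'.

If x + 5 > 11, then x > 6.


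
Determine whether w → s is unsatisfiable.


Truth table over {s, w}:
s | w | φ
---------
F | F | T
T | F | T
F | T | F
T | T | T
Satisfying assignment at row 1: s=F, w=F gives T.

No, it is not a contradiction.


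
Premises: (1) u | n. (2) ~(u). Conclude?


Disjunctive syllogism: from (P ∨ Q) and ¬P, infer Q.
One disjunct, 'u', is ruled out; the other must hold.

n


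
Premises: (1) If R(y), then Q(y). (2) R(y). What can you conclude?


Modus ponens: from (P → Q) and P, infer Q.
P = 'R(y)' is asserted, and P → Q holds, so Q follows.

Q(y).


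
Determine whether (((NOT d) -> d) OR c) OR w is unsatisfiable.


Truth table over {c, d, w}:
c | d | w | φ
-------------
F | F | F | F
T | F | F | T
F | T | F | T
T | T | F | T
F | F | T | T
T | F | T | T
F | T | T | T
T | T | T | T
Satisfying assignment at row 2: c=T, d=F, w=F gives T.

No, it is not a contradiction.


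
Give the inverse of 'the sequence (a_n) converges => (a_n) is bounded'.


The inverse of (P → Q) is (¬P → ¬Q). It is equivalent to the converse, not to the original.
Here P = 'the sequence (a_n) converges' and Q = '(a_n) is bounded'.

If not (the sequence (a_n) converges), then not ((a_n) is bounded).


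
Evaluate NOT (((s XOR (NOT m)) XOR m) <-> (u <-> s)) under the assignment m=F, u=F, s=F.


Substitute m=F, u=F, s=F:
NOT m = T
s XOR (NOT m) = F XOR T = T
(s XOR (NOT m)) XOR m = T XOR F = T
u <-> s = F <-> F = T
((s XOR (NOT m)) XOR m) <-> (u <-> s) = T <-> T = T
NOT (((s XOR (NOT m)) XOR m) <-> (u <-> s)) = F

F


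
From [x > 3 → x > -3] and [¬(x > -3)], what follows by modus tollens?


Modus tollens: from (P → Q) and ¬Q, infer ¬P.
Q = 'x > -3' is denied; since P → Q, P must also fail.

Not (x > 3).


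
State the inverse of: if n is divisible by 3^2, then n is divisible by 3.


The inverse of (P → Q) is (¬P → ¬Q). It is equivalent to the converse, not to the original.
Here P = 'n is divisible by 3^2' and Q = 'n is divisible by 3'.

If not (n is divisible by 3^2), then not (n is divisible by 3).


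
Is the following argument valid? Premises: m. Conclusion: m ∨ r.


This matches the form of disjunction introduction: the conclusion follows in every model of the premises.

Valid.


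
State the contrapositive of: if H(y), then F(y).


The contrapositive of (P → Q) is (¬Q → ¬P); it is logically equivalent to the original.
Here P = 'H(y)' and Q = 'F(y)'.

If not (F(y)), then not (H(y)).


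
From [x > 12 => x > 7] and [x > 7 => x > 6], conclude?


Hypothetical syllogism: from (P → Q) and (Q → R), infer (P → R).
Chain the two implications through the shared middle term 'x > 7'.

x > 12 => x > 6


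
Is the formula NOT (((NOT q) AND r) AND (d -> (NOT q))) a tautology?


Build the truth table over {d, q, r}:
d | q | r | φ
-------------
F | F | F | T
T | F | F | T
F | T | F | T
T | T | F | T
F | F | T | F
T | F | T | F
F | T | T | T
T | T | T | T
Counterexample at row 5: with d=F, q=F, r=T, the formula is F.

No, it is not a tautology.


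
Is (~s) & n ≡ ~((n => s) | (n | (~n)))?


Compare truth tables:
n | s | φ | ψ
-------------
False | False | False | False
True | False | True | False
False | True | False | False
True | True | False | False
They differ at row 2 (n=True, s=False): φ=True but ψ=False.

No, they are not logically equivalent.


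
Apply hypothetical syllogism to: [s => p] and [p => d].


Hypothetical syllogism: from (P → Q) and (Q → R), infer (P → R).
Chain the two implications through the shared middle term 'p'.

s => d


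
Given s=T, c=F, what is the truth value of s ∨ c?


Disjunction is false only when both operands are false.
Substitute: s=T, c=F.
T ∨ F evaluates to T.

T


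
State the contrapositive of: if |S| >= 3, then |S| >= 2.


The contrapositive of (P → Q) is (¬Q → ¬P); it is logically equivalent to the original.
Here P = '|S| >= 3' and Q = '|S| >= 2'.

If not (|S| >= 2), then not (|S| >= 3).


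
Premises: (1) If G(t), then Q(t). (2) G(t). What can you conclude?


Modus ponens: from (P → Q) and P, infer Q.
P = 'G(t)' is asserted, and P → Q holds, so Q follows.

Q(t).


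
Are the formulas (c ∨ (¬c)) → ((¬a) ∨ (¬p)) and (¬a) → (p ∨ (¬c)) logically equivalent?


Compare truth tables:
a | c | p | φ | ψ
-----------------
F | F | F | T | T
T | F | F | T | T
F | T | F | T | F
T | T | F | T | T
F | F | T | T | T
T | F | T | F | T
F | T | T | T | T
T | T | T | F | T
They differ at row 3 (a=F, c=T, p=F): φ=T but ψ=F.

No, they are not logically equivalent.


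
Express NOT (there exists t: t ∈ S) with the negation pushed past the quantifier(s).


¬(for all x: φ) = there exists x: ¬φ, and ¬(there exists x: φ) = for all x: ¬φ.
Apply to the existential statement.

for all t: NOT(t ∈ S)


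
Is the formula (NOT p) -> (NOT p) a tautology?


Build the truth table over {p}:
p | φ
-----
F | T
T | T
Every row evaluates to true.

Yes, it is a tautology.


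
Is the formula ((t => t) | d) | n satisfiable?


Search for a satisfying assignment over {d, n, t}.
Try d=False, n=False, t=False: the formula evaluates to True.
A satisfying assignment exists.

Satisfiable.


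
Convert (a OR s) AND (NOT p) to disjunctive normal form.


Step 1: Distribute ∧ over ∨: (a ∨ s) ∧ (¬p) = (a ∧ (¬p)) ∨ (s ∧ (¬p)).

(a AND (NOT p)) OR (s AND (NOT p))


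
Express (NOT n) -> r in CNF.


Step 1: Rewrite (¬n) → r as ¬(¬n) ∨ r.
Step 2: Eliminate any double negations (¬¬X = X).

n OR r


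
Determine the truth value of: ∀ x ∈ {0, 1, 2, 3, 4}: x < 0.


Evaluate the predicate on each element: 0:F, 1:F, 2:F, 3:F, 4:F.
Counterexample x = 0 fails the predicate.

F


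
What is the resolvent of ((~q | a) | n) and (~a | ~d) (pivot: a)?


The clauses contain complementary literals a and ~a.
Resolution eliminates this pair and disjoins the remaining literals (merging duplicates).

((~q | n) | ~d)


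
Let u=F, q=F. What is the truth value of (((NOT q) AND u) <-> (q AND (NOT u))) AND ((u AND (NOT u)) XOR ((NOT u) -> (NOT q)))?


Substitute u=F, q=F:
… (earlier sub-steps elided)
NOT u = T
q AND (NOT u) = F AND T = F
((NOT q) AND u) <-> (q AND (NOT u)) = F <-> F = T
NOT u = T
u AND (NOT u) = F AND T = F
NOT u = T
NOT q = T
(NOT u) -> (NOT q) = T -> T = T
(u AND (NOT u)) XOR ((NOT u) -> (NOT q)) = F XOR T = T
(((NOT q) AND u) <-> (q AND (NOT u))) AND ((u AND (NOT u)) XOR ((NOT u) -> (NOT q))) = T AND T = T

T


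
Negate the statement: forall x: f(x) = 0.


¬(forall x: φ) = exists x: ¬φ, and ¬(exists x: φ) = forall x: ¬φ.
Apply to the universal statement.

exists x: ~(f(x) = 0)


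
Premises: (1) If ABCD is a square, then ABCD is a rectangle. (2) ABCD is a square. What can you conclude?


Modus ponens: from (P → Q) and P, infer Q.
P = 'ABCD is a square' is asserted, and P → Q holds, so Q follows.

ABCD is a rectangle.


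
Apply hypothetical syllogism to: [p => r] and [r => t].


Hypothetical syllogism: from (P → Q) and (Q → R), infer (P → R).
Chain the two implications through the shared middle term 'r'.

p => t


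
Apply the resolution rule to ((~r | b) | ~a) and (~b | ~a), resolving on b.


The clauses contain complementary literals b and ~b.
Resolution eliminates this pair and disjoins the remaining literals (merging duplicates).

(~r | ~a)


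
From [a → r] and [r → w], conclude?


Hypothetical syllogism: from (P → Q) and (Q → R), infer (P → R).
Chain the two implications through the shared middle term 'r'.

a → w


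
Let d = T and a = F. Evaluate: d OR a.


Disjunction is false only when both operands are false.
Substitute: d=T, a=F.
T OR F evaluates to T.

T


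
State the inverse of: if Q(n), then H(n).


The inverse of (P → Q) is (¬P → ¬Q). It is equivalent to the converse, not to the original.
Here P = 'Q(n)' and Q = 'H(n)'.

If not (Q(n)), then not (H(n)).


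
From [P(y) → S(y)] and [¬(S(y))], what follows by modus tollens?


Modus tollens: from (P → Q) and ¬Q, infer ¬P.
Q = 'S(y)' is denied; since P → Q, P must also fail.

Not (P(y)).


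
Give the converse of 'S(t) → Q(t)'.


The converse of (P → Q) is (Q → P). It is not in general equivalent to the original.
Here P = 'S(t)' and Q = 'Q(t)'.

If Q(t), then S(t).


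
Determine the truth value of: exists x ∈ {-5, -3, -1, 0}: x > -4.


Evaluate the predicate on each element: -5:False, -3:True, -1:True, 0:True.
Witness x = -3 satisfies the predicate.

True


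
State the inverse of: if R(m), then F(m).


The inverse of (P → Q) is (¬P → ¬Q). It is equivalent to the converse, not to the original.
Here P = 'R(m)' and Q = 'F(m)'.

If not (R(m)), then not (F(m)).


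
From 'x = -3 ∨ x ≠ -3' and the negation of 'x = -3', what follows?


Disjunctive syllogism: from (P ∨ Q) and ¬P, infer Q.
One disjunct, 'x = -3', is ruled out; the other must hold.

x ≠ -3


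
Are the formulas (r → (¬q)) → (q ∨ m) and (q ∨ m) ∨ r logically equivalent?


Compare truth tables:
m | q | r | φ | ψ
-----------------
F | F | F | F | F
T | F | F | T | T
F | T | F | T | T
T | T | F | T | T
F | F | T | F | T
T | F | T | T | T
F | T | T | T | T
T | T | T | T | T
They differ at row 5 (m=F, q=F, r=T): φ=F but ψ=T.

No, they are not logically equivalent.


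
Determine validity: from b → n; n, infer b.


This is affirming the consequent (fallacy). There exist truth assignments where the premises are all true but the conclusion is false.

Invalid.


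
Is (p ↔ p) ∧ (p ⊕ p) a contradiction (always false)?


Truth table over {p}:
p | φ
-----
F | F
T | F
Every row is false.

Yes, it is a contradiction.


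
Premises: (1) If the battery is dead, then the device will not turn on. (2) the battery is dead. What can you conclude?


Modus ponens: from (P → Q) and P, infer Q.
P = 'the battery is dead' is asserted, and P → Q holds, so Q follows.

the device will not turn on.


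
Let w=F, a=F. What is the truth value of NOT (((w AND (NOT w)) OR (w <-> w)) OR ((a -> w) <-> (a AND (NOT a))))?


Substitute w=F, a=F:
NOT w = T
w AND (NOT w) = F AND T = F
w <-> w = F <-> F = T
(w AND (NOT w)) OR (w <-> w) = F OR T = T
a -> w = F -> F = T
NOT a = T
a AND (NOT a) = F AND T = F
(a -> w) <-> (a AND (NOT a)) = T <-> F = F
((w AND (NOT w)) OR (w <-> w)) OR ((a -> w) <-> (a AND (NOT a))) = T OR F = T
NOT (((w AND (NOT w)) OR (w <-> w)) OR ((a -> w) <-> (a AND (NOT a)))) = F

F


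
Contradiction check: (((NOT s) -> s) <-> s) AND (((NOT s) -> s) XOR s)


Truth table over {s}:
s | φ
-----
F | F
T | F
Every row is false.

Yes, it is a contradiction.


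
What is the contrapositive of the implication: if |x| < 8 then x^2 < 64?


The contrapositive of (P → Q) is (¬Q → ¬P); it is logically equivalent to the original.
Here P = '|x| < 8' and Q = 'x^2 < 64'.

If not (x^2 < 64), then not (|x| < 8).


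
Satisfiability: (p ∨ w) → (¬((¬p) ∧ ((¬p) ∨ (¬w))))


Search for a satisfying assignment over {p, w}.
Try p=F, w=F: the formula evaluates to T.
A satisfying assignment exists.

Satisfiable.


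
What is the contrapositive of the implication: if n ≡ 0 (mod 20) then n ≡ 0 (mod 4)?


The contrapositive of (P → Q) is (¬Q → ¬P); it is logically equivalent to the original.
Here P = 'n ≡ 0 (mod 20)' and Q = 'n ≡ 0 (mod 4)'.

If not (n ≡ 0 (mod 4)), then not (n ≡ 0 (mod 20)).


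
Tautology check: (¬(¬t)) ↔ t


Build the truth table over {t}:
t | φ
-----
F | T
T | T
Every row evaluates to true.

Yes, it is a tautology.


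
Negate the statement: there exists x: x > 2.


¬(for all x: φ) = there exists x: ¬φ, and ¬(there exists x: φ) = for all x: ¬φ.
Apply to the existential statement.

for all x: NOT(x > 2)


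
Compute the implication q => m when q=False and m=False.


Implication is false only when antecedent is true and consequent is false.
Substitute: q=False, m=False.
False => False evaluates to True.

True


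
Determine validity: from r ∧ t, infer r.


This matches the form of conjunction elimination: the conclusion follows in every model of the premises.

Valid.


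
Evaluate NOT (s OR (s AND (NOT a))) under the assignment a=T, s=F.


Substitute a=T, s=F:
NOT a = F
s AND (NOT a) = F AND F = F
s OR (s AND (NOT a)) = F OR F = F
NOT (s OR (s AND (NOT a))) = T

T


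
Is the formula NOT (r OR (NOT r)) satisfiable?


Check all 2 assignments over {r}:
r | φ
-----
F | F
T | F
No assignment makes the formula true.

Unsatisfiable.


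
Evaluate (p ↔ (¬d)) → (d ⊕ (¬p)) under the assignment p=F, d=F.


Substitute p=F, d=F:
¬d = T
p ↔ (¬d) = F ↔ T = F
¬p = T
d ⊕ (¬p) = F ⊕ T = T
(p ↔ (¬d)) → (d ⊕ (¬p)) = F → T = T

T


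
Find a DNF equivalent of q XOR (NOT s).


Step 1: q ⊕ (¬s) is true exactly when they disagree: (q ∧ ¬(¬s)) ∨ (¬q ∧ (¬s)).
Step 2: Eliminate any double negations (¬¬X = X).

(q AND s) OR ((NOT q) AND (NOT s))


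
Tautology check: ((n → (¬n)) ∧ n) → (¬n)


Build the truth table over {n}:
n | φ
-----
F | T
T | T
Every row evaluates to true.

Yes, it is a tautology.


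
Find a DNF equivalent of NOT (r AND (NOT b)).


Step 1: Apply De Morgan: ¬(r ∧ (¬b)) = ¬r ∨ ¬(¬b).
Step 2: Eliminate any double negations (¬¬X = X).

(NOT r) OR b


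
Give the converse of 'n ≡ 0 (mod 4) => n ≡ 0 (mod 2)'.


The converse of (P → Q) is (Q → P). It is not in general equivalent to the original.
Here P = 'n ≡ 0 (mod 4)' and Q = 'n ≡ 0 (mod 2)'.

If n ≡ 0 (mod 2), then n ≡ 0 (mod 4).
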